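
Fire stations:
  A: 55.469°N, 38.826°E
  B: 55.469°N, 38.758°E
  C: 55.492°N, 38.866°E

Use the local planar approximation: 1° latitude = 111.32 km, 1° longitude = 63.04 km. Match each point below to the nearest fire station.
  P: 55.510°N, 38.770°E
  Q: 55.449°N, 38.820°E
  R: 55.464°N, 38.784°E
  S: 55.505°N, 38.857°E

P at 55.510°N, 38.770°E:
  A: √((-0.041·111.32)² + (0.056·63.04)²) = √(20.83119 + 12.46259) = 5.770 km
  B: √((-0.041·111.32)² + (-0.012·63.04)²) = √(20.83119 + 0.57226) = 4.626 km
  C: √((-0.018·111.32)² + (0.096·63.04)²) = √(4.01505 + 36.62477) = 6.375 km
  → nearest: B (4.626 km)
Q at 55.449°N, 38.820°E:
  A: √((0.020·111.32)² + (0.006·63.04)²) = √(4.95686 + 0.14307) = 2.258 km
  B: √((0.020·111.32)² + (-0.062·63.04)²) = √(4.95686 + 15.27622) = 4.498 km
  C: √((0.043·111.32)² + (0.046·63.04)²) = √(22.91307 + 8.40907) = 5.597 km
  → nearest: A (2.258 km)
R at 55.464°N, 38.784°E:
  A: √((0.005·111.32)² + (0.042·63.04)²) = √(0.30980 + 7.01021) = 2.706 km
  B: √((0.005·111.32)² + (-0.026·63.04)²) = √(0.30980 + 2.68645) = 1.731 km
  C: √((0.028·111.32)² + (0.082·63.04)²) = √(9.71544 + 26.72146) = 6.036 km
  → nearest: B (1.731 km)
S at 55.505°N, 38.857°E:
  A: √((-0.036·111.32)² + (-0.031·63.04)²) = √(16.06022 + 3.81905) = 4.459 km
  B: √((-0.036·111.32)² + (-0.099·63.04)²) = √(16.06022 + 38.94958) = 7.417 km
  C: √((-0.013·111.32)² + (0.009·63.04)²) = √(2.09427 + 0.32190) = 1.554 km
  → nearest: C (1.554 km)

P→B; Q→A; R→B; S→C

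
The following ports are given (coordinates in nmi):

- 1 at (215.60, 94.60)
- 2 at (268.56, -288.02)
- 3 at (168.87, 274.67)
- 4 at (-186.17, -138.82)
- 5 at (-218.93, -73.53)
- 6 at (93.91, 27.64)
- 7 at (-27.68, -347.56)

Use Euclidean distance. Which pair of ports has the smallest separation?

4 and 5

Pairwise distances:
4–5: 73.05 nmi
1–6: 138.90 nmi
1–3: 186.03 nmi
3–6: 258.15 nmi
4–7: 262.09 nmi
2–7: 302.16 nmi
4–6: 325.81 nmi
5–6: 328.79 nmi
5–7: 334.17 nmi
2–6: 360.75 nmi
1–2: 386.27 nmi
6–7: 394.41 nmi
1–4: 464.65 nmi
1–5: 465.92 nmi
2–4: 478.58 nmi
1–7: 504.67 nmi
3–5: 521.18 nmi
2–5: 532.59 nmi
3–4: 545.00 nmi
2–3: 571.45 nmi
3–7: 652.54 nmi
Closest pair: 4–5 at 73.05 nmi.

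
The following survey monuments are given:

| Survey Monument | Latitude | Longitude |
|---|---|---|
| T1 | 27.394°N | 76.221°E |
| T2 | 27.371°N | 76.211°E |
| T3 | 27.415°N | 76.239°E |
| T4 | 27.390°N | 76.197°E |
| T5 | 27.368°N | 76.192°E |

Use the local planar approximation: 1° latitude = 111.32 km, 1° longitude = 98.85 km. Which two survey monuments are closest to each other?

T2 and T5

Pairwise distances:
T1–T2: √((-0.023·111.32)² + (-0.010·98.85)²) = √(6.55544 + 0.97713) = 2.745 km
T1–T3: √((0.021·111.32)² + (0.018·98.85)²) = √(5.46493 + 3.16591) = 2.938 km
T1–T4: √((-0.004·111.32)² + (-0.024·98.85)²) = √(0.19827 + 5.62828) = 2.414 km
T1–T5: √((-0.026·111.32)² + (-0.029·98.85)²) = √(8.37709 + 8.21768) = 4.074 km
T2–T3: √((0.044·111.32)² + (0.028·98.85)²) = √(23.99119 + 7.66072) = 5.626 km
T2–T4: √((0.019·111.32)² + (-0.014·98.85)²) = √(4.47356 + 1.91518) = 2.528 km
T2–T5: √((-0.003·111.32)² + (-0.019·98.85)²) = √(0.11153 + 3.52745) = 1.908 km
T3–T4: √((-0.025·111.32)² + (-0.042·98.85)²) = √(7.74509 + 17.23661) = 4.998 km
T3–T5: √((-0.047·111.32)² + (-0.047·98.85)²) = √(27.37424 + 21.58485) = 6.997 km
T4–T5: √((-0.022·111.32)² + (-0.005·98.85)²) = √(5.99780 + 0.24428) = 2.498 km
Closest pair: T2–T5 at 1.908 km.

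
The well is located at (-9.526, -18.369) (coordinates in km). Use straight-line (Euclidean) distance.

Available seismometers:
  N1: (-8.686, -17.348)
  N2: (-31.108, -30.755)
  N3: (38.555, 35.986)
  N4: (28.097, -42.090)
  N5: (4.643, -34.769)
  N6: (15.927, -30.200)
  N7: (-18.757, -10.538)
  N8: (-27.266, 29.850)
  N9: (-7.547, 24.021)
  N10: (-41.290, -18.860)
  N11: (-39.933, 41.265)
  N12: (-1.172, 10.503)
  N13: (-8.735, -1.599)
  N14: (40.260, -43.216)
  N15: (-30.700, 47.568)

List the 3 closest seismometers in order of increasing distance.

Distances from (-9.526, -18.369):
N1: √((0.840)² + (1.021)²) = √(0.70560 + 1.04244) = 1.322 km
N2: √((-21.582)² + (-12.386)²) = √(465.78272 + 153.41300) = 24.884 km
N3: √((48.081)² + (54.355)²) = √(2311.78256 + 2954.46602) = 72.569 km
N4: √((37.623)² + (-23.721)²) = √(1415.49013 + 562.68584) = 44.477 km
N5: √((14.169)² + (-16.400)²) = √(200.76056 + 268.96000) = 21.673 km
N6: √((25.453)² + (-11.831)²) = √(647.85521 + 139.97256) = 28.068 km
N7: √((-9.231)² + (7.831)²) = √(85.21136 + 61.32456) = 12.105 km
N8: √((-17.740)² + (48.219)²) = √(314.70760 + 2325.07196) = 51.379 km
N9: √((1.979)² + (42.390)²) = √(3.91644 + 1796.91210) = 42.436 km
N10: √((-31.764)² + (-0.491)²) = √(1008.95170 + 0.24108) = 31.768 km
N11: √((-30.407)² + (59.634)²) = √(924.58565 + 3556.21396) = 66.939 km
N12: √((8.354)² + (28.872)²) = √(69.78932 + 833.59238) = 30.056 km
N13: √((0.791)² + (16.770)²) = √(0.62568 + 281.23290) = 16.789 km
N14: √((49.786)² + (-24.847)²) = √(2478.64580 + 617.37341) = 55.642 km
N15: √((-21.174)² + (65.937)²) = √(448.33828 + 4347.68797) = 69.253 km
Sorted: N1 (1.322 km) < N7 (12.105 km) < N13 (16.789 km) < N5 (21.673 km) < N2 (24.884 km) < …

N1, N7, N13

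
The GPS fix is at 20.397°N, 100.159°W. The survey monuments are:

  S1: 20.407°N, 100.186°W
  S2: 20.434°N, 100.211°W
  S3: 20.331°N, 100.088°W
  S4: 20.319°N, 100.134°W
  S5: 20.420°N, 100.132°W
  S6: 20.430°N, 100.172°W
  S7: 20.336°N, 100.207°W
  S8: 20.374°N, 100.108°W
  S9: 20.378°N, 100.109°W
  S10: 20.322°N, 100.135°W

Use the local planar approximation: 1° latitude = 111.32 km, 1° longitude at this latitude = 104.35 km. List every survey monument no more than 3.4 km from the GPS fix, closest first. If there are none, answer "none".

Distances from 20.397°N, 100.159°W:
S1: 3.029 km
S2: 6.812 km
S3: 10.434 km
S4: 9.066 km
S5: 3.807 km
S6: 3.916 km
S7: 8.438 km
S8: 5.906 km
S9: 5.630 km
S10: 8.717 km
Threshold 3.4 km: S1 (3.029 km) is within range.

S1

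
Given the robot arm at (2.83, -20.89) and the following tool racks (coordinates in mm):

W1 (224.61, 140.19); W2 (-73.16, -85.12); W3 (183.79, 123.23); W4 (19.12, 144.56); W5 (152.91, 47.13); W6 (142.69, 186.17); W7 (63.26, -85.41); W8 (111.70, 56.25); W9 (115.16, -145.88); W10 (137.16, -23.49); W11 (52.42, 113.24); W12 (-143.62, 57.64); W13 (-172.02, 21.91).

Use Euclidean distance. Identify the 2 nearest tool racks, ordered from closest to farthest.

W7, W2

Distances from (2.83, -20.89):
W1: √((221.78)² + (161.08)²) = √(49186.3684 + 25946.7664) = 274.10 mm
W2: √((-75.99)² + (-64.23)²) = √(5774.4801 + 4125.4929) = 99.50 mm
W3: √((180.96)² + (144.12)²) = √(32746.5216 + 20770.5744) = 231.34 mm
W4: √((16.29)² + (165.45)²) = √(265.3641 + 27373.7025) = 166.25 mm
W5: √((150.08)² + (68.02)²) = √(22524.0064 + 4626.7204) = 164.77 mm
W6: √((139.86)² + (207.06)²) = √(19560.8196 + 42873.8436) = 249.87 mm
W7: √((60.43)² + (-64.52)²) = √(3651.7849 + 4162.8304) = 88.40 mm
W8: √((108.87)² + (77.14)²) = √(11852.6769 + 5950.5796) = 133.43 mm
W9: √((112.33)² + (-124.99)²) = √(12618.0289 + 15622.5001) = 168.05 mm
W10: √((134.33)² + (-2.60)²) = √(18044.5489 + 6.7600) = 134.36 mm
W11: √((49.59)² + (134.13)²) = √(2459.1681 + 17990.8569) = 143.00 mm
W12: √((-146.45)² + (78.53)²) = √(21447.6025 + 6166.9609) = 166.18 mm
W13: √((-174.85)² + (42.80)²) = √(30572.5225 + 1831.8400) = 180.01 mm
Sorted: W7 (88.40 mm) < W2 (99.50 mm) < W8 (133.43 mm) < W10 (134.36 mm) < …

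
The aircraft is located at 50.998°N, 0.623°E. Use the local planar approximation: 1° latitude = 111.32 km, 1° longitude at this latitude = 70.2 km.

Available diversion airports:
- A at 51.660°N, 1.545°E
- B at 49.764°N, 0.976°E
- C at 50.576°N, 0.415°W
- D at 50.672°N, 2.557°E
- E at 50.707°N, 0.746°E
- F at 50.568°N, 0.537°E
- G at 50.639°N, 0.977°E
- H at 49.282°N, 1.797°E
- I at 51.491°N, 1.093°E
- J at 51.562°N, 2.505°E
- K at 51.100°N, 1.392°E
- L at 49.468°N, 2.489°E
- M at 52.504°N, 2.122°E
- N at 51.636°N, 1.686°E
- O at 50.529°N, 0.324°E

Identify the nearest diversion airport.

Distances from 50.998°N, 0.623°E:
A: √((0.662·111.32)² + (0.922·70.2)²) = √(5430.78205 + 4189.24796) = 98.082 km
B: √((-1.234·111.32)² + (0.353·70.2)²) = √(18870.20919 + 614.07814) = 139.586 km
C: √((-0.422·111.32)² + (-1.038·70.2)²) = √(2206.84229 + 5309.68713) = 86.698 km
D: √((-0.326·111.32)² + (1.934·70.2)²) = √(1316.98733 + 18432.62398) = 140.533 km
E: √((-0.291·111.32)² + (0.123·70.2)²) = √(1049.37901 + 74.55632) = 33.525 km
F: √((-0.430·111.32)² + (-0.086·70.2)²) = √(2291.30713 + 36.44778) = 48.247 km
G: √((-0.359·111.32)² + (0.354·70.2)²) = √(1597.11170 + 617.56226) = 47.060 km
H: √((-1.716·111.32)² + (1.174·70.2)²) = √(36490.59647 + 6792.19926) = 208.045 km
I: √((0.493·111.32)² + (0.470·70.2)²) = √(3011.89782 + 1088.60404) = 64.035 km
J: √((0.564·111.32)² + (1.882·70.2)²) = √(3941.89093 + 17454.74315) = 146.276 km
K: √((0.102·111.32)² + (0.769·70.2)²) = √(128.92785 + 2914.25066) = 55.165 km
L: √((-1.530·111.32)² + (1.866·70.2)²) = √(29008.76614 + 17159.21845) = 214.867 km
M: √((1.506·111.32)² + (1.499·70.2)²) = √(28105.82508 + 11073.31081) = 197.937 km
N: √((0.638·111.32)² + (1.063·70.2)²) = √(5044.14721 + 5568.53243) = 103.018 km
O: √((-0.469·111.32)² + (-0.299·70.2)²) = √(2725.78803 + 440.57170) = 56.270 km
Minimum: E at 33.525 km.

E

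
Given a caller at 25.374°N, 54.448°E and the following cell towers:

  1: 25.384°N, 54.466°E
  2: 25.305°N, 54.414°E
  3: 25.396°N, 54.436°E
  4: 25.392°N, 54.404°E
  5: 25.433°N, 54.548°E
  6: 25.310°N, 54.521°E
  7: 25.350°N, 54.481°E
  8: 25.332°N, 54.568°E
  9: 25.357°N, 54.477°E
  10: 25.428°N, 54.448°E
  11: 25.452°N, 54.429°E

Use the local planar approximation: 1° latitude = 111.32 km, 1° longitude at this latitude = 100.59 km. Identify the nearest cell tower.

Distances from 25.374°N, 54.448°E:
1: √((0.010·111.32)² + (0.018·100.59)²) = √(1.23921 + 3.27834) = 2.125 km
2: √((-0.069·111.32)² + (-0.034·100.59)²) = √(58.99899 + 11.69681) = 8.408 km
3: √((0.022·111.32)² + (-0.012·100.59)²) = √(5.99780 + 1.45704) = 2.730 km
4: √((0.018·111.32)² + (-0.044·100.59)²) = √(4.01505 + 19.58912) = 4.858 km
5: √((0.059·111.32)² + (0.100·100.59)²) = √(43.13705 + 101.18348) = 12.013 km
6: √((-0.064·111.32)² + (0.073·100.59)²) = √(50.75822 + 53.92068) = 10.231 km
7: √((-0.024·111.32)² + (0.033·100.59)²) = √(7.13787 + 11.01888) = 4.261 km
8: √((-0.042·111.32)² + (0.120·100.59)²) = √(21.85974 + 145.70421) = 12.945 km
9: √((-0.017·111.32)² + (0.029·100.59)²) = √(3.58133 + 8.50953) = 3.477 km
10: √((0.054·111.32)² + (0.000·100.59)²) = √(36.13549 + 0.00000) = 6.011 km
11: √((0.078·111.32)² + (-0.019·100.59)²) = √(75.39379 + 3.65272) = 8.891 km
Minimum: 1 at 2.125 km.

1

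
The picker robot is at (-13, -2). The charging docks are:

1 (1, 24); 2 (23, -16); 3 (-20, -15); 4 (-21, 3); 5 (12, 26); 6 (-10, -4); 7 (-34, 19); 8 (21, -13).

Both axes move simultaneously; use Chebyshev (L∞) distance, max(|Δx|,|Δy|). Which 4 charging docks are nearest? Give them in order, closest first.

6, 4, 3, 7

Distances from (-13, -2):
1: max(|14|, |26|) = 26
2: max(|36|, |-14|) = 36
3: max(|-7|, |-13|) = 13
4: max(|-8|, |5|) = 8
5: max(|25|, |28|) = 28
6: max(|3|, |-2|) = 3
7: max(|-21|, |21|) = 21
8: max(|34|, |-11|) = 34
Sorted: 6 (3) < 4 (8) < 3 (13) < 7 (21) < 1 (26) < 5 (28) < …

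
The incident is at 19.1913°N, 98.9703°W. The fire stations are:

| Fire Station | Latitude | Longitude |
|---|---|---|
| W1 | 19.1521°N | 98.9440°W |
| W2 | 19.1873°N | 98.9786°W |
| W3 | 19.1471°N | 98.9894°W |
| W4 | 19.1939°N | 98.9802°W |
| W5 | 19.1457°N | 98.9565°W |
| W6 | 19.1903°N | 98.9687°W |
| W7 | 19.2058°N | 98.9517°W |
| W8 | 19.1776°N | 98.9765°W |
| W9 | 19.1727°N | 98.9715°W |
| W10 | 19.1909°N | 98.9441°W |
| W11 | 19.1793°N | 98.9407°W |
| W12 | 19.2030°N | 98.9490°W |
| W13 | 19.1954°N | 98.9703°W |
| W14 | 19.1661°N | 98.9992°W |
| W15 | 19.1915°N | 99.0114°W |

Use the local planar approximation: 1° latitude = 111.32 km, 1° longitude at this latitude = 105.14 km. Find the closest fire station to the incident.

Distances from 19.1913°N, 98.9703°W:
W1: 5.1661 km
W2: 0.9797 km
W3: 5.3144 km
W4: 1.0804 km
W5: 5.2795 km
W6: 0.2017 km
W7: 2.5357 km
W8: 1.6586 km
W9: 2.0744 km
W10: 2.7550 km
W11: 3.3867 km
W12: 2.5907 km
W13: 0.4564 km
W14: 4.1355 km
W15: 4.3213 km
Minimum: W6 at 0.2017 km.

W6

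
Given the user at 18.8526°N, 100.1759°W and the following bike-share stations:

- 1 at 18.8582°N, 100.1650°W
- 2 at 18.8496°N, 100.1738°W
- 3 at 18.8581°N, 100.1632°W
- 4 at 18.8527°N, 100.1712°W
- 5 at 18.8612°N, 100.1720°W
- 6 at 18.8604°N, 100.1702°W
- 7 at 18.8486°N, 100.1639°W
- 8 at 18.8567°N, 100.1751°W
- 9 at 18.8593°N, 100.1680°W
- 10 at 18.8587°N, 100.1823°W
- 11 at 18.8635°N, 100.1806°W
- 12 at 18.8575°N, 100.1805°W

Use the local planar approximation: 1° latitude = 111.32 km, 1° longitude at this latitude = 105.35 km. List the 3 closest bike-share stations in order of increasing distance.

Distances from 18.8526°N, 100.1759°W:
1: 1.3066 km
2: 0.4006 km
3: 1.4714 km
4: 0.4953 km
5: 1.0418 km
6: 1.0557 km
7: 1.3403 km
8: 0.4641 km
9: 1.1176 km
10: 0.9569 km
11: 1.3105 km
12: 0.7296 km
Sorted: 2 (0.4006 km) < 8 (0.4641 km) < 4 (0.4953 km) < 12 (0.7296 km) < 10 (0.9569 km) < …

2, 8, 4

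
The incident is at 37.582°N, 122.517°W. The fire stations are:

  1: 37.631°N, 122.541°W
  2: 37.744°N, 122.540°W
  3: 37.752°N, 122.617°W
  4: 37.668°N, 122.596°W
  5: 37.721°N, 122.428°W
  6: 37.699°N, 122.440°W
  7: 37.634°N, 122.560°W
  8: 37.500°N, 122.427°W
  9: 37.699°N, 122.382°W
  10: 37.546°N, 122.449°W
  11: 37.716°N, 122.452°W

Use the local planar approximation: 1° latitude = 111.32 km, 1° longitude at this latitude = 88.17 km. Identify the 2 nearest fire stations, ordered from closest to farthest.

1, 7

Distances from 37.582°N, 122.517°W:
1: √((0.049·111.32)² + (-0.024·88.17)²) = √(29.75353 + 4.47779) = 5.851 km
2: √((0.162·111.32)² + (-0.023·88.17)²) = √(325.21939 + 4.11242) = 18.148 km
3: √((0.170·111.32)² + (-0.100·88.17)²) = √(358.13292 + 77.73949) = 20.878 km
4: √((0.086·111.32)² + (-0.079·88.17)²) = √(91.65229 + 48.51722) = 11.839 km
5: √((0.139·111.32)² + (0.089·88.17)²) = √(239.42858 + 61.57745) = 17.350 km
6: √((0.117·111.32)² + (0.077·88.17)²) = √(169.63604 + 46.09174) = 14.688 km
7: √((0.052·111.32)² + (-0.043·88.17)²) = √(33.50835 + 14.37403) = 6.920 km
8: √((-0.082·111.32)² + (0.090·88.17)²) = √(83.32477 + 62.96899) = 12.095 km
9: √((0.117·111.32)² + (0.135·88.17)²) = √(169.63604 + 141.68022) = 17.644 km
10: √((-0.036·111.32)² + (0.068·88.17)²) = √(16.06022 + 35.94674) = 7.212 km
11: √((0.134·111.32)² + (0.065·88.17)²) = √(222.51331 + 32.84493) = 15.980 km
Sorted: 1 (5.851 km) < 7 (6.920 km) < 10 (7.212 km) < 4 (11.839 km) < …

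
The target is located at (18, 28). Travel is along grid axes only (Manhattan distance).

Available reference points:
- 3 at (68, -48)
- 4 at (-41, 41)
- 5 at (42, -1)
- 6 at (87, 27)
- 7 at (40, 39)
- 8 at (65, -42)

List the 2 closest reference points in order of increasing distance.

7, 5

Distances from (18, 28):
3: |50| + |-76| = 50 + 76 = 126
4: |-59| + |13| = 59 + 13 = 72
5: |24| + |-29| = 24 + 29 = 53
6: |69| + |-1| = 69 + 1 = 70
7: |22| + |11| = 22 + 11 = 33
8: |47| + |-70| = 47 + 70 = 117
Sorted: 7 (33) < 5 (53) < 6 (70) < 4 (72) < …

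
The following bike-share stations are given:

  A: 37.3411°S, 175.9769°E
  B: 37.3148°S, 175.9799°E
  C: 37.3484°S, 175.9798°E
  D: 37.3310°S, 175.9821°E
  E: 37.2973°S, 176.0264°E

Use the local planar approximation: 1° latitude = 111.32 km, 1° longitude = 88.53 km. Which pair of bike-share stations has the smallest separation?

Pairwise distances:
A–B: 2.9397 km
A–C: 0.8522 km
A–D: 1.2149 km
A–E: 6.5557 km
B–C: 3.7404 km
B–D: 1.8139 km
B–E: 4.5543 km
C–D: 1.9476 km
C–E: 7.0270 km
D–E: 5.4272 km
Closest pair: A–C at 0.8522 km.

A and C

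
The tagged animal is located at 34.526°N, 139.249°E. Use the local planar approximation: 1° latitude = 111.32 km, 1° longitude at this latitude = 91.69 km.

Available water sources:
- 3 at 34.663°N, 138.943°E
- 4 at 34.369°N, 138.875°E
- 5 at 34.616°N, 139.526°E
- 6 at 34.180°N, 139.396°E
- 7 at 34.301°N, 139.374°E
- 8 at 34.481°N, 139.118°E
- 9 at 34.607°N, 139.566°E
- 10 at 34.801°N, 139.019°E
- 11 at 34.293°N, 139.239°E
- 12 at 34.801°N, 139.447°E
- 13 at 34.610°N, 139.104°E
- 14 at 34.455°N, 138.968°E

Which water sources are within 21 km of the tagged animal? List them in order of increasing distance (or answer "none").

Distances from 34.526°N, 139.249°E:
3: 31.934 km
4: 38.489 km
5: 27.303 km
6: 40.807 km
7: 27.545 km
8: 13.014 km
9: 30.432 km
10: 37.174 km
11: 25.954 km
12: 35.591 km
13: 16.254 km
14: 26.950 km
Threshold 21 km: 8 (13.014 km), 13 (16.254 km) are within range.

8, 13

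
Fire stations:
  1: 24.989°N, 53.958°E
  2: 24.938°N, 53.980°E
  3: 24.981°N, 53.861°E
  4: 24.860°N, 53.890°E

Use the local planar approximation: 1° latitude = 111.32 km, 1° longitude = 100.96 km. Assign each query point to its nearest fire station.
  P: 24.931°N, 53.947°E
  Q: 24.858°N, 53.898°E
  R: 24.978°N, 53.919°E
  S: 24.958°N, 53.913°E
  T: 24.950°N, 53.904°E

P→2; Q→4; R→1; S→1; T→3

P at 24.931°N, 53.947°E:
  1: 6.551 km
  2: 3.422 km
  3: 10.313 km
  4: 9.777 km
  → nearest: 2 (3.422 km)
Q at 24.858°N, 53.898°E:
  1: 15.791 km
  2: 12.159 km
  3: 14.193 km
  4: 0.838 km
  → nearest: 4 (0.838 km)
R at 24.978°N, 53.919°E:
  1: 4.123 km
  2: 7.600 km
  3: 5.865 km
  4: 13.458 km
  → nearest: 1 (4.123 km)
S at 24.958°N, 53.913°E:
  1: 5.705 km
  2: 7.121 km
  3: 5.841 km
  4: 11.154 km
  → nearest: 1 (5.705 km)
T at 24.950°N, 53.904°E:
  1: 6.969 km
  2: 7.788 km
  3: 5.546 km
  4: 10.118 km
  → nearest: 3 (5.546 km)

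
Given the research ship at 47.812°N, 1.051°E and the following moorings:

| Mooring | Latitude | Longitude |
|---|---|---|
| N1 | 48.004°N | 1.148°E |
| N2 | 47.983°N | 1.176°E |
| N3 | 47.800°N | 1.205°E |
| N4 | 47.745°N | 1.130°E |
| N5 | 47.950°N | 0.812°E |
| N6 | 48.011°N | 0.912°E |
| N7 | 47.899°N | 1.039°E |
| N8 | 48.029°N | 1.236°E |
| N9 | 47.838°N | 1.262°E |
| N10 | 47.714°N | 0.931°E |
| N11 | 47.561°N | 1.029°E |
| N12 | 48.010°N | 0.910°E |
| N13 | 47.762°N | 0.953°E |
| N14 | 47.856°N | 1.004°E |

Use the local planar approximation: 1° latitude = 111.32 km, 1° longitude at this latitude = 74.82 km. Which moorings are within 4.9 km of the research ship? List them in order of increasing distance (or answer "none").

none

Distances from 47.812°N, 1.051°E:
N1: √((0.192·111.32)² + (0.097·74.82)²) = √(456.82394 + 52.67189) = 22.572 km
N2: √((0.171·111.32)² + (0.125·74.82)²) = √(362.35864 + 87.46926) = 21.209 km
N3: √((-0.012·111.32)² + (0.154·74.82)²) = √(1.78447 + 132.76294) = 11.599 km
N4: √((-0.067·111.32)² + (0.079·74.82)²) = √(55.62833 + 34.93732) = 9.517 km
N5: √((0.138·111.32)² + (-0.239·74.82)²) = √(235.99596 + 319.76521) = 23.575 km
N6: √((0.199·111.32)² + (-0.139·74.82)²) = √(490.74123 + 108.15958) = 24.472 km
N7: √((0.087·111.32)² + (-0.012·74.82)²) = √(93.79613 + 0.80612) = 9.726 km
N8: √((0.217·111.32)² + (0.185·74.82)²) = √(583.53359 + 191.59266) = 27.841 km
N9: √((0.026·111.32)² + (0.211·74.82)²) = √(8.37709 + 249.23000) = 16.050 km
N10: √((-0.098·111.32)² + (-0.120·74.82)²) = √(119.01414 + 80.61167) = 14.129 km
N11: √((-0.251·111.32)² + (-0.022·74.82)²) = √(780.71736 + 2.70945) = 27.990 km
N12: √((0.198·111.32)² + (-0.141·74.82)²) = √(485.82155 + 111.29448) = 24.436 km
N13: √((-0.050·111.32)² + (-0.098·74.82)²) = √(30.98036 + 53.76350) = 9.206 km
N14: √((0.044·111.32)² + (-0.047·74.82)²) = √(23.99119 + 12.36605) = 6.030 km
Threshold 4.9 km: none within range.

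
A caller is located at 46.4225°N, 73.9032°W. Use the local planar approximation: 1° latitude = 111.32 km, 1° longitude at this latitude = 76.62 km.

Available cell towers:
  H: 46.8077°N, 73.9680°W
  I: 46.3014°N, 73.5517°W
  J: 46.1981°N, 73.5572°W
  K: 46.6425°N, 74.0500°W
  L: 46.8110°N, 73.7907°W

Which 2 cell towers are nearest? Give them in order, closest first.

K, I

Distances from 46.4225°N, 73.9032°W:
H: 43.1669 km
I: 30.1175 km
J: 36.4255 km
K: 26.9498 km
L: 44.0985 km
Sorted: K (26.9498 km) < I (30.1175 km) < J (36.4255 km) < H (43.1669 km) < …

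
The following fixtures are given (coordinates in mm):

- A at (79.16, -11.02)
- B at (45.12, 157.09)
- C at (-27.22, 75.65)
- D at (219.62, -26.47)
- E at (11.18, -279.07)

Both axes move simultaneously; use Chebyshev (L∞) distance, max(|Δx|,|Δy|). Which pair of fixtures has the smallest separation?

B and C

Pairwise distances:
A–B: 168.11 mm
A–C: 106.38 mm
A–D: 140.46 mm
A–E: 268.05 mm
B–C: 81.44 mm
B–D: 183.56 mm
B–E: 436.16 mm
C–D: 246.84 mm
C–E: 354.72 mm
D–E: 252.60 mm
Closest pair: B–C at 81.44 mm.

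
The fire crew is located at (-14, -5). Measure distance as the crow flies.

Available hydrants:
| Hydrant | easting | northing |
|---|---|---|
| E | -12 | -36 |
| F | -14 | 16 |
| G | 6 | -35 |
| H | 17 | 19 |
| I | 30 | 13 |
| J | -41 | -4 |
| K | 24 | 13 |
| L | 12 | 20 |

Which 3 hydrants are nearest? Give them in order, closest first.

F, J, E

Distances from (-14, -5):
E: 31.06
F: 21.00
G: 36.06
H: 39.20
I: 47.54
J: 27.02
K: 42.05
L: 36.07
Sorted: F (21.00) < J (27.02) < E (31.06) < G (36.06) < L (36.07) < …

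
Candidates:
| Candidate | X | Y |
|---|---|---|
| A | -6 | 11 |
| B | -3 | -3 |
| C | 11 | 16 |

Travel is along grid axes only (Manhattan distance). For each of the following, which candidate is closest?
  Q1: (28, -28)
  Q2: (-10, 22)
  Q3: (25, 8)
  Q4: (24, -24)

Q1 at (28, -28):
  A: |-34| + |39| = 34 + 39 = 73
  B: |-31| + |25| = 31 + 25 = 56
  C: |-17| + |44| = 17 + 44 = 61
  → nearest: B (56)
Q2 at (-10, 22):
  A: |4| + |-11| = 4 + 11 = 15
  B: |7| + |-25| = 7 + 25 = 32
  C: |21| + |-6| = 21 + 6 = 27
  → nearest: A (15)
Q3 at (25, 8):
  A: |-31| + |3| = 31 + 3 = 34
  B: |-28| + |-11| = 28 + 11 = 39
  C: |-14| + |8| = 14 + 8 = 22
  → nearest: C (22)
Q4 at (24, -24):
  A: |-30| + |35| = 30 + 35 = 65
  B: |-27| + |21| = 27 + 21 = 48
  C: |-13| + |40| = 13 + 40 = 53
  → nearest: B (48)

Q1→B; Q2→A; Q3→C; Q4→B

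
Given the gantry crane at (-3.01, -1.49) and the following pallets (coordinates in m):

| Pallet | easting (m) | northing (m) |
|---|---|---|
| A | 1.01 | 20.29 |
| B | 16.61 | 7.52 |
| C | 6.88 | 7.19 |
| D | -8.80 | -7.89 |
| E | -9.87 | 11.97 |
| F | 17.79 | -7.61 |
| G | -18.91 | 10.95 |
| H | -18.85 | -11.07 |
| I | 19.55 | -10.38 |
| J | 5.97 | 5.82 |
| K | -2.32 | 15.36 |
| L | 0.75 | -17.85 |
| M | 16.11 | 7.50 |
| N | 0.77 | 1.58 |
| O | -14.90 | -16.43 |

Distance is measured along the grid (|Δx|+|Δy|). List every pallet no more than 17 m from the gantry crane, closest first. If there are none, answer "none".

Distances from (-3.01, -1.49):
A: 25.80 m
B: 28.63 m
C: 18.57 m
D: 12.19 m
E: 20.32 m
F: 26.92 m
G: 28.34 m
H: 25.42 m
I: 31.45 m
J: 16.29 m
K: 17.54 m
L: 20.12 m
M: 28.11 m
N: 6.85 m
O: 26.83 m
Threshold 17 m: N (6.85 m), D (12.19 m), J (16.29 m) are within range.

N, D, J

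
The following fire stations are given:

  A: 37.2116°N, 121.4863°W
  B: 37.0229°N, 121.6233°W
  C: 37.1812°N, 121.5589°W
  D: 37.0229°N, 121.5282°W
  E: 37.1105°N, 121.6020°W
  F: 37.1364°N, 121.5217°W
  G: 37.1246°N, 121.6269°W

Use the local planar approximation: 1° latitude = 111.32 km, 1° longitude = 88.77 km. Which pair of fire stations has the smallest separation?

E and G

Pairwise distances:
E–G: √((0.0141·111.32)² + (-0.0249·88.77)²) = √(2.463682 + 4.885749) = 2.7110 km
C–F: √((-0.0448·111.32)² + (0.0372·88.77)²) = √(24.871525 + 10.904815) = 5.9813 km
A–C: √((-0.0304·111.32)² + (-0.0726·88.77)²) = √(11.452322 + 41.534184) = 7.2792 km
E–F: √((0.0259·111.32)² + (0.0803·88.77)²) = √(8.312773 + 50.811677) = 7.6892 km
B–D: √((0.0000·111.32)² + (0.0951·88.77)²) = √(0.000000 + 71.267820) = 8.4420 km
C–G: √((-0.0566·111.32)² + (-0.0680·88.77)²) = √(39.698972 + 36.437642) = 8.7256 km
C–E: √((-0.0707·111.32)² + (-0.0431·88.77)²) = √(61.942000 + 14.638177) = 8.7510 km
A–F: √((-0.0752·111.32)² + (-0.0354·88.77)²) = √(70.078061 + 9.875042) = 8.9416 km
F–G: √((-0.0118·111.32)² + (-0.1052·88.77)²) = √(1.725482 + 87.209525) = 9.4305 km
B–E: √((0.0876·111.32)² + (0.0213·88.77)²) = √(95.094327 + 3.575128) = 9.9332 km
B–G: √((0.1017·111.32)² + (-0.0036·88.77)²) = √(128.170566 + 0.102126) = 11.3258 km
D–E: √((0.0876·111.32)² + (-0.0738·88.77)²) = √(95.094327 + 42.918562) = 11.7479 km
D–F: √((0.1135·111.32)² + (0.0065·88.77)²) = √(159.638676 + 0.332935) = 12.6480 km
D–G: √((0.1017·111.32)² + (-0.0987·88.77)²) = √(128.170566 + 76.765617) = 14.3156 km
A–E: √((-0.1011·111.32)² + (-0.1157·88.77)²) = √(126.662690 + 105.487053) = 15.2365 km
B–F: √((0.1135·111.32)² + (0.1016·88.77)²) = √(159.638676 + 81.342938) = 15.5236 km
A–G: √((-0.0870·111.32)² + (-0.1406·88.77)²) = √(93.796126 + 155.776909) = 15.7979 km
C–D: √((-0.1583·111.32)² + (0.0307·88.77)²) = √(310.533333 + 7.426928) = 17.8314 km
B–C: √((0.1583·111.32)² + (0.0644·88.77)²) = √(310.533333 + 32.681665) = 18.5261 km
A–D: √((-0.1887·111.32)² + (-0.0419·88.77)²) = √(441.255565 + 13.834405) = 21.3328 km
A–B: √((-0.1887·111.32)² + (-0.1370·88.77)²) = √(441.255565 + 147.901839) = 24.2726 km
Closest pair: E–G at 2.7110 km.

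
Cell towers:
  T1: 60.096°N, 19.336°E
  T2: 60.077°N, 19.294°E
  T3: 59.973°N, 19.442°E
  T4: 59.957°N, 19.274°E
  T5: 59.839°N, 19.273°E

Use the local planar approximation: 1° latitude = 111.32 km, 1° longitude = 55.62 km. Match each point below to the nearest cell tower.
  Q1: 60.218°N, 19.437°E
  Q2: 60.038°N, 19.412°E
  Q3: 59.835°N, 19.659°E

Q1 at 60.218°N, 19.437°E:
  T1: 14.697 km
  T2: 17.596 km
  T3: 27.275 km
  T4: 30.436 km
  T5: 43.165 km
  → nearest: T1 (14.697 km)
Q2 at 60.038°N, 19.412°E:
  T1: 7.717 km
  T2: 7.869 km
  T3: 7.426 km
  T4: 11.841 km
  T5: 23.463 km
  → nearest: T3 (7.426 km)
Q3 at 59.835°N, 19.659°E:
  T1: 34.160 km
  T2: 33.732 km
  T3: 19.536 km
  T4: 25.357 km
  T5: 21.474 km
  → nearest: T3 (19.536 km)

Q1→T1; Q2→T3; Q3→T3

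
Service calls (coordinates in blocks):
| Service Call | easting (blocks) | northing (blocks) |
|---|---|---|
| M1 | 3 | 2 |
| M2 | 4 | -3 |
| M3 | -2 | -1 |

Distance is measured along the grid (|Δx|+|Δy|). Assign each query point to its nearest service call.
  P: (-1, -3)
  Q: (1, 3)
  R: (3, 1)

P at (-1, -3):
  M1: |4| + |5| = 4 + 5 = 9 blocks
  M2: |5| + |0| = 5 + 0 = 5 blocks
  M3: |-1| + |2| = 1 + 2 = 3 blocks
  → nearest: M3 (3 blocks)
Q at (1, 3):
  M1: |2| + |-1| = 2 + 1 = 3 blocks
  M2: |3| + |-6| = 3 + 6 = 9 blocks
  M3: |-3| + |-4| = 3 + 4 = 7 blocks
  → nearest: M1 (3 blocks)
R at (3, 1):
  M1: |0| + |1| = 0 + 1 = 1 blocks
  M2: |1| + |-4| = 1 + 4 = 5 blocks
  M3: |-5| + |-2| = 5 + 2 = 7 blocks
  → nearest: M1 (1 blocks)

P→M3; Q→M1; R→M1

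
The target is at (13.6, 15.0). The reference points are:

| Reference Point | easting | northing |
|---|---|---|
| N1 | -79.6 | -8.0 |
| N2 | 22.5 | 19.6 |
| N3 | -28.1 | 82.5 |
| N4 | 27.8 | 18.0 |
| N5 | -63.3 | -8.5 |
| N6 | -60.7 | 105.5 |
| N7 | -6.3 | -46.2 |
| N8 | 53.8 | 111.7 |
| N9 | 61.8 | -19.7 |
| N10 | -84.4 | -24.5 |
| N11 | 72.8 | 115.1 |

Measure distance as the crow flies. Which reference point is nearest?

N2

Distances from (13.6, 15.0):
N1: √((-93.2)² + (-23.0)²) = √(8686.240 + 529.000) = 96.0
N2: √((8.9)² + (4.6)²) = √(79.210 + 21.160) = 10.0
N3: √((-41.7)² + (67.5)²) = √(1738.890 + 4556.250) = 79.3
N4: √((14.2)² + (3.0)²) = √(201.640 + 9.000) = 14.5
N5: √((-76.9)² + (-23.5)²) = √(5913.610 + 552.250) = 80.4
N6: √((-74.3)² + (90.5)²) = √(5520.490 + 8190.250) = 117.1
N7: √((-19.9)² + (-61.2)²) = √(396.010 + 3745.440) = 64.4
N8: √((40.2)² + (96.7)²) = √(1616.040 + 9350.890) = 104.7
N9: √((48.2)² + (-34.7)²) = √(2323.240 + 1204.090) = 59.4
N10: √((-98.0)² + (-39.5)²) = √(9604.000 + 1560.250) = 105.7
N11: √((59.2)² + (100.1)²) = √(3504.640 + 10020.010) = 116.3
Minimum: N2 at 10.0.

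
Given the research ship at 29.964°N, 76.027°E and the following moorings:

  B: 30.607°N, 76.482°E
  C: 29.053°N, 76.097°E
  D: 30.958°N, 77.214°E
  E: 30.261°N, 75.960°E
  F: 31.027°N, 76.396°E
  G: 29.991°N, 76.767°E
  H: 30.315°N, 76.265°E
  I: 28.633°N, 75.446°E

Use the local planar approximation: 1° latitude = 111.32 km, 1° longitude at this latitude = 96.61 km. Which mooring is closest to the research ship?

E

Distances from 29.964°N, 76.027°E:
B: √((0.643·111.32)² + (0.455·96.61)²) = √(5123.51888 + 1932.26620) = 83.999 km
C: √((-0.911·111.32)² + (0.070·96.61)²) = √(10284.49921 + 45.73411) = 101.638 km
D: √((0.994·111.32)² + (1.187·96.61)²) = √(12243.88281 + 13150.60103) = 159.356 km
E: √((0.297·111.32)² + (-0.067·96.61)²) = √(1093.09849 + 41.89805) = 33.690 km
F: √((1.063·111.32)² + (0.369·96.61)²) = √(14002.73676 + 1270.85762) = 123.586 km
G: √((0.027·111.32)² + (0.740·96.61)²) = √(9.03387 + 5111.02027) = 71.555 km
H: √((0.351·111.32)² + (0.238·96.61)²) = √(1526.72434 + 528.68633) = 45.337 km
I: √((-1.331·111.32)² + (-0.581·96.61)²) = √(21953.43618 + 3150.62293) = 158.443 km
Minimum: E at 33.690 km.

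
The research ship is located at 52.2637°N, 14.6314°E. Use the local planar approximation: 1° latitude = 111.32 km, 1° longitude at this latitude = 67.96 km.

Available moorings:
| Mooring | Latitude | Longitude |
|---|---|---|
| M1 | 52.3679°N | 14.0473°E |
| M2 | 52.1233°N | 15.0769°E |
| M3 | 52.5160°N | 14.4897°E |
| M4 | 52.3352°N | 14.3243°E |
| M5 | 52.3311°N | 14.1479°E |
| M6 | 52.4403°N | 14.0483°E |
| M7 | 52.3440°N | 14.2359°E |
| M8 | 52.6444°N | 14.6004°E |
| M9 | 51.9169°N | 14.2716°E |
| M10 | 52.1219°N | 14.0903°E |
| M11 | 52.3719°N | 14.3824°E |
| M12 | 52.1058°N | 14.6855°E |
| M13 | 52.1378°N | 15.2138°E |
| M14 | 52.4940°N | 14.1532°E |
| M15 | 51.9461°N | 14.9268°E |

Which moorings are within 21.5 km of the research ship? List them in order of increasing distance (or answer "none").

Distances from 52.2637°N, 14.6314°E:
M1: √((0.1042·111.32)² + (-0.5841·67.96)²) = √(134.549421 + 1575.727639) = 41.3555 km
M2: √((-0.1404·111.32)² + (0.4455·67.96)²) = √(244.275894 + 916.647075) = 34.0723 km
M3: √((0.2523·111.32)² + (-0.1417·67.96)²) = √(788.825418 + 92.735590) = 29.6911 km
M4: √((0.0715·111.32)² + (-0.3071·67.96)²) = √(63.351730 + 435.578438) = 22.3367 km
M5: √((0.0674·111.32)² + (-0.4835·67.96)²) = √(56.294529 + 1079.691537) = 33.7044 km
M6: √((0.1766·111.32)² + (-0.5831·67.96)²) = √(386.480685 + 1570.336854) = 44.2359 km
M7: √((0.0803·111.32)² + (-0.3955·67.96)²) = √(79.905649 + 722.436560) = 28.3256 km
M8: √((0.3807·111.32)² + (-0.0310·67.96)²) = √(1796.024054 + 4.438438) = 42.4319 km
M9: √((-0.3468·111.32)² + (-0.3598·67.96)²) = √(1490.405941 + 597.900695) = 45.6980 km
M10: √((-0.1418·111.32)² + (-0.5411·67.96)²) = √(249.171781 + 1352.265002) = 40.0180 km
M11: √((0.1082·111.32)² + (-0.2490·67.96)²) = √(145.077785 + 286.355438) = 20.7710 km
M12: √((-0.1579·111.32)² + (0.0541·67.96)²) = √(308.965975 + 13.517652) = 17.9578 km
M13: √((-0.1259·111.32)² + (0.5824·67.96)²) = √(196.425495 + 1566.568801) = 41.9880 km
M14: √((0.2303·111.32)² + (-0.4782·67.96)²) = √(657.255564 + 1056.150682) = 41.3933 km
M15: √((-0.3176·111.32)² + (0.2954·67.96)²) = √(1249.992430 + 403.021043) = 40.6573 km
Threshold 21.5 km: M12 (17.9578 km), M11 (20.7710 km) are within range.

M12, M11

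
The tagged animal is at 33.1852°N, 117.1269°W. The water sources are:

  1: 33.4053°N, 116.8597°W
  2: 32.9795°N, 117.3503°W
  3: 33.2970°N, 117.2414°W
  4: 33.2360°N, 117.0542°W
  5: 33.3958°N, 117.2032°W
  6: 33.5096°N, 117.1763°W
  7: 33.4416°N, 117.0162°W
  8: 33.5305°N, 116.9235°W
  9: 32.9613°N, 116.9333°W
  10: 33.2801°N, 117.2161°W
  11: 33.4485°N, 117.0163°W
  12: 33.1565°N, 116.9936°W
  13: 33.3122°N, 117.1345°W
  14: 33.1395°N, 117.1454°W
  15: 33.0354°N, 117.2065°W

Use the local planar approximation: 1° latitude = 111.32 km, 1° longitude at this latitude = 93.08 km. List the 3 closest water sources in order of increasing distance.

Distances from 33.1852°N, 117.1269°W:
1: 34.9126 km
2: 30.9311 km
3: 16.3853 km
4: 8.8188 km
5: 24.4961 km
6: 36.4038 km
7: 30.3454 km
8: 42.8483 km
9: 30.7565 km
10: 13.4365 km
11: 31.0659 km
12: 12.8123 km
13: 14.1553 km
14: 5.3709 km
15: 18.2476 km
Sorted: 14 (5.3709 km) < 4 (8.8188 km) < 12 (12.8123 km) < 10 (13.4365 km) < 13 (14.1553 km) < …

14, 4, 12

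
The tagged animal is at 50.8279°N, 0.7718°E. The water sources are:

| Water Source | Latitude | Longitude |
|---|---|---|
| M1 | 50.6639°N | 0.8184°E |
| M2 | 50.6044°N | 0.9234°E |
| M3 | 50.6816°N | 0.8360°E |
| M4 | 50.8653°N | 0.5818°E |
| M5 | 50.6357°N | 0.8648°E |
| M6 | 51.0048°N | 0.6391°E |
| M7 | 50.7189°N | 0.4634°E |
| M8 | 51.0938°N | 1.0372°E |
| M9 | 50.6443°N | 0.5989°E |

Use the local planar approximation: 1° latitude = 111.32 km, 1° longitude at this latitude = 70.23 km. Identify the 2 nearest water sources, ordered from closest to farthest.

M4, M3

Distances from 50.8279°N, 0.7718°E:
M1: 18.5475 km
M2: 27.0624 km
M3: 16.8987 km
M4: 13.9781 km
M5: 22.3704 km
M6: 21.7864 km
M7: 24.8262 km
M8: 34.9796 km
M9: 23.7734 km
Sorted: M4 (13.9781 km) < M3 (16.8987 km) < M1 (18.5475 km) < M6 (21.7864 km) < …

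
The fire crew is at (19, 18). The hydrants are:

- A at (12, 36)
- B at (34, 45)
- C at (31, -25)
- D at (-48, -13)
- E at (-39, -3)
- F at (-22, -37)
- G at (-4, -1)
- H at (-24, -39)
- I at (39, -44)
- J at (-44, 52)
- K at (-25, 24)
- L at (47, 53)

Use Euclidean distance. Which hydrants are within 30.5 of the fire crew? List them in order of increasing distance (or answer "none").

Distances from (19, 18):
A: 19.3
B: 30.9
C: 44.6
D: 73.8
E: 61.7
F: 68.6
G: 29.8
H: 71.4
I: 65.1
J: 71.6
K: 44.4
L: 44.8
Threshold 30.5: A (19.3), G (29.8) are within range.

A, G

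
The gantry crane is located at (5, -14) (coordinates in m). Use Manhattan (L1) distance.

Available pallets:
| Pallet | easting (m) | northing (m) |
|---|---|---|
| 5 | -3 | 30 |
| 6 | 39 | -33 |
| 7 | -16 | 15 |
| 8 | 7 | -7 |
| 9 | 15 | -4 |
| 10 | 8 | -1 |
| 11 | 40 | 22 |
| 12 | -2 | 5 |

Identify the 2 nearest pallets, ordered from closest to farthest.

Distances from (5, -14):
5: |-8| + |44| = 8 + 44 = 52 m
6: |34| + |-19| = 34 + 19 = 53 m
7: |-21| + |29| = 21 + 29 = 50 m
8: |2| + |7| = 2 + 7 = 9 m
9: |10| + |10| = 10 + 10 = 20 m
10: |3| + |13| = 3 + 13 = 16 m
11: |35| + |36| = 35 + 36 = 71 m
12: |-7| + |19| = 7 + 19 = 26 m
Sorted: 8 (9 m) < 10 (16 m) < 9 (20 m) < 12 (26 m) < …

8, 10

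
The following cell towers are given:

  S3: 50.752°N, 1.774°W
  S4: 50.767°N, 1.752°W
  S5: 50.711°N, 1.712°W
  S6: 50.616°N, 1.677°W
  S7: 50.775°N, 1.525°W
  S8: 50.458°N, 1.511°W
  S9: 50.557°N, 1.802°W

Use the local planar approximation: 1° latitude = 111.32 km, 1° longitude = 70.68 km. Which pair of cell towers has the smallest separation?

S3 and S4

Pairwise distances:
S3–S4: √((0.015·111.32)² + (0.022·70.68)²) = √(2.78823 + 2.41790) = 2.282 km
S3–S5: √((-0.041·111.32)² + (0.062·70.68)²) = √(20.83119 + 19.20333) = 6.327 km
S3–S6: √((-0.136·111.32)² + (0.097·70.68)²) = √(229.20507 + 47.00419) = 16.620 km
S3–S7: √((0.023·111.32)² + (0.249·70.68)²) = √(6.55544 + 309.73606) = 17.785 km
S3–S8: √((-0.294·111.32)² + (0.263·70.68)²) = √(1071.12722 + 345.54497) = 37.639 km
S3–S9: √((-0.195·111.32)² + (-0.028·70.68)²) = √(471.21121 + 3.91660) = 21.797 km
S4–S5: √((-0.056·111.32)² + (0.040·70.68)²) = √(38.86176 + 7.99306) = 6.845 km
S4–S6: √((-0.151·111.32)² + (0.075·70.68)²) = √(282.55324 + 28.10060) = 17.625 km
S4–S7: √((0.008·111.32)² + (0.227·70.68)²) = √(0.79310 + 257.42149) = 16.069 km
S4–S8: √((-0.309·111.32)² + (0.241·70.68)²) = √(1183.21415 + 290.15307) = 38.384 km
S4–S9: √((-0.210·111.32)² + (-0.050·70.68)²) = √(546.49348 + 12.48916) = 23.643 km
S5–S6: √((-0.095·111.32)² + (0.035·70.68)²) = √(111.83909 + 6.11969) = 10.861 km
S5–S7: √((0.064·111.32)² + (0.187·70.68)²) = √(50.75822 + 174.69332) = 15.015 km
S5–S8: √((-0.253·111.32)² + (0.201·70.68)²) = √(793.20864 + 201.82976) = 31.544 km
S5–S9: √((-0.154·111.32)² + (-0.090·70.68)²) = √(293.89205 + 40.46487) = 18.285 km
S6–S7: √((0.159·111.32)² + (0.152·70.68)²) = √(313.28575 + 115.41978) = 20.705 km
S6–S8: √((-0.158·111.32)² + (0.166·70.68)²) = √(309.35744 + 137.66047) = 21.143 km
S6–S9: √((-0.059·111.32)² + (-0.125·70.68)²) = √(43.13705 + 78.05723) = 11.009 km
S7–S8: √((-0.317·111.32)² + (0.014·70.68)²) = √(1245.27400 + 0.97915) = 35.302 km
S7–S9: √((-0.218·111.32)² + (-0.277·70.68)²) = √(588.92418 + 383.31218) = 31.181 km
S8–S9: √((0.099·111.32)² + (-0.291·70.68)²) = √(121.45539 + 423.03769) = 23.334 km
Closest pair: S3–S4 at 2.282 km.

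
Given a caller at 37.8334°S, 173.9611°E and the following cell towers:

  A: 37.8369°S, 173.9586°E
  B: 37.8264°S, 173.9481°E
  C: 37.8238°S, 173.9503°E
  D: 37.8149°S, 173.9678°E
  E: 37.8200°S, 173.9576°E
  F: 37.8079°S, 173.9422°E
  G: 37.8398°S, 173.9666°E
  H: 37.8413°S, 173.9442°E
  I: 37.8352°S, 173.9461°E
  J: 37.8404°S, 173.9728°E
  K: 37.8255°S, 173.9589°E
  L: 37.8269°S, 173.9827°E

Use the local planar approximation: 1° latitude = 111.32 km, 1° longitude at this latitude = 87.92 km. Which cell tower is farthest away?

F

Distances from 37.8334°S, 173.9611°E:
A: 0.4473 km
B: 1.3833 km
C: 1.4296 km
D: 2.1420 km
E: 1.5231 km
F: 3.2893 km
G: 0.8611 km
H: 1.7266 km
I: 1.3339 km
J: 1.2905 km
K: 0.9004 km
L: 2.0323 km
Maximum: F at 3.2893 km.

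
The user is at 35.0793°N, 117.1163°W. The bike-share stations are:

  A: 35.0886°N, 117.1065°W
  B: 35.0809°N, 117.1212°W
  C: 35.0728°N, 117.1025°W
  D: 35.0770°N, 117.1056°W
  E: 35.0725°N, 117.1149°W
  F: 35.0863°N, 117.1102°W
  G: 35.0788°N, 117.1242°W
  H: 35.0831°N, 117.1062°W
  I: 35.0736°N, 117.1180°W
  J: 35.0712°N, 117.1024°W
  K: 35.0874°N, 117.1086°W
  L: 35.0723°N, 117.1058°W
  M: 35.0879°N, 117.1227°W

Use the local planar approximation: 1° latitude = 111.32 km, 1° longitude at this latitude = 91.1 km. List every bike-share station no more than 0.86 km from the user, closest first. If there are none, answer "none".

Distances from 35.0793°N, 117.1163°W:
A: 1.3671 km
B: 0.4806 km
C: 1.4505 km
D: 1.0078 km
E: 0.7676 km
F: 0.9571 km
G: 0.7218 km
H: 1.0127 km
I: 0.6532 km
J: 1.5545 km
K: 1.1424 km
L: 1.2338 km
M: 1.1209 km
Threshold 0.86 km: B (0.4806 km), I (0.6532 km), G (0.7218 km), E (0.7676 km) are within range.

B, I, G, E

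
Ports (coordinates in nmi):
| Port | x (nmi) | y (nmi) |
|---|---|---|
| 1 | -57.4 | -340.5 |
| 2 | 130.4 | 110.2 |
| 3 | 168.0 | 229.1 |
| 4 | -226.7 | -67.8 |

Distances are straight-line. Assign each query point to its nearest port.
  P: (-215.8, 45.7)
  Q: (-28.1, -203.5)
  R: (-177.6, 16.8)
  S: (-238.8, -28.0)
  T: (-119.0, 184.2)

P→4; Q→1; R→4; S→4; T→2

P at (-215.8, 45.7):
  1: 417.4 nmi
  2: 352.2 nmi
  3: 425.4 nmi
  4: 114.0 nmi
  → nearest: 4 (114.0 nmi)
Q at (-28.1, -203.5):
  1: 140.1 nmi
  2: 351.5 nmi
  3: 475.0 nmi
  4: 240.5 nmi
  → nearest: 1 (140.1 nmi)
R at (-177.6, 16.8):
  1: 377.0 nmi
  2: 321.9 nmi
  3: 405.6 nmi
  4: 97.8 nmi
  → nearest: 4 (97.8 nmi)
S at (-238.8, -28.0):
  1: 361.3 nmi
  2: 394.2 nmi
  3: 481.2 nmi
  4: 41.6 nmi
  → nearest: 4 (41.6 nmi)
T at (-119.0, 184.2):
  1: 528.3 nmi
  2: 260.1 nmi
  3: 290.5 nmi
  4: 274.0 nmi
  → nearest: 2 (260.1 nmi)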